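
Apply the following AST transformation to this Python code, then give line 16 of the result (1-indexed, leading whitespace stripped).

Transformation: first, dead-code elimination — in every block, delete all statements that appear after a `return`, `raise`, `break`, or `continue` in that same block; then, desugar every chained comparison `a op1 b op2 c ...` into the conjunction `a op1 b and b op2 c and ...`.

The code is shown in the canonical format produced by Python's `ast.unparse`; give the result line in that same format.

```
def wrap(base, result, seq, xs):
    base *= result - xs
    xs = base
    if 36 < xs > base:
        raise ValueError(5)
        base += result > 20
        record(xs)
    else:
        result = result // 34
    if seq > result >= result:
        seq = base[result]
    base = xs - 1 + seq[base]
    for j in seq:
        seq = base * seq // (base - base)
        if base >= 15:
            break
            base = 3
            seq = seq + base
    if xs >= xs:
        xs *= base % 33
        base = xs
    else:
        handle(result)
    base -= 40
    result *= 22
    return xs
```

xs *= base % 33

Transformed code:
def wrap(base, result, seq, xs):
    base *= result - xs
    xs = base
    if 36 < xs and xs > base:
        raise ValueError(5)
    else:
        result = result // 34
    if seq > result and result >= result:
        seq = base[result]
    base = xs - 1 + seq[base]
    for j in seq:
        seq = base * seq // (base - base)
        if base >= 15:
            break
    if xs >= xs:
        xs *= base % 33
        base = xs
    else:
        handle(result)
    base -= 40
    result *= 22
    return xs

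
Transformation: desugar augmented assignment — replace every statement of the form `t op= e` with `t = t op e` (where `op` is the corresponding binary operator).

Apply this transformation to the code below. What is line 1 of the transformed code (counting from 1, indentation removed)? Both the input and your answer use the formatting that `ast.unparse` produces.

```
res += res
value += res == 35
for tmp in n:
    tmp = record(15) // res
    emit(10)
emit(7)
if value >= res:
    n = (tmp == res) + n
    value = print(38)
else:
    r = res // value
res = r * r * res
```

res = res + res

Transformed code:
res = res + res
value = value + (res == 35)
for tmp in n:
    tmp = record(15) // res
    emit(10)
emit(7)
if value >= res:
    n = (tmp == res) + n
    value = print(38)
else:
    r = res // value
res = r * r * res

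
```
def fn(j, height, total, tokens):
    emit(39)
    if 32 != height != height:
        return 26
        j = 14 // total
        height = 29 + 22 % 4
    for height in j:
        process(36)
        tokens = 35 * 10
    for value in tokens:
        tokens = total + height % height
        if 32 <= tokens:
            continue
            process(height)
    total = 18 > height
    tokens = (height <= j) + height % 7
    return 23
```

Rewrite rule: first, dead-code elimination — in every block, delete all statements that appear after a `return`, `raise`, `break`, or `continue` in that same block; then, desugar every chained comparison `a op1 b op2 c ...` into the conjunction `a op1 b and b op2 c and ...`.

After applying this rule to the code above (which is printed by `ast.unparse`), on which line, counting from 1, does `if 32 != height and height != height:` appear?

Transformed code:
def fn(j, height, total, tokens):
    emit(39)
    if 32 != height and height != height:
        return 26
    for height in j:
        process(36)
        tokens = 35 * 10
    for value in tokens:
        tokens = total + height % height
        if 32 <= tokens:
            continue
    total = 18 > height
    tokens = (height <= j) + height % 7
    return 23

3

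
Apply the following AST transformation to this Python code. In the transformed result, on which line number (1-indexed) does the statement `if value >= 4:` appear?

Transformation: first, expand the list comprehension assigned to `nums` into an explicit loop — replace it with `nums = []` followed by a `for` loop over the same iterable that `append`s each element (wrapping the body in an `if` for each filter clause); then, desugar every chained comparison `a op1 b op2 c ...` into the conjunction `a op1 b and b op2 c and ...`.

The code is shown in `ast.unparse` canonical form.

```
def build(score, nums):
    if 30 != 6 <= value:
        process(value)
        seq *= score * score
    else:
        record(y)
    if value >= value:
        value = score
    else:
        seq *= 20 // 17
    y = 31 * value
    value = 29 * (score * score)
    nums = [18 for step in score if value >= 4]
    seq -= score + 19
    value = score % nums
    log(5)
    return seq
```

Transformed code:
def build(score, nums):
    if 30 != 6 and 6 <= value:
        process(value)
        seq *= score * score
    else:
        record(y)
    if value >= value:
        value = score
    else:
        seq *= 20 // 17
    y = 31 * value
    value = 29 * (score * score)
    nums = []
    for step in score:
        if value >= 4:
            nums.append(18)
    seq -= score + 19
    value = score % nums
    log(5)
    return seq

15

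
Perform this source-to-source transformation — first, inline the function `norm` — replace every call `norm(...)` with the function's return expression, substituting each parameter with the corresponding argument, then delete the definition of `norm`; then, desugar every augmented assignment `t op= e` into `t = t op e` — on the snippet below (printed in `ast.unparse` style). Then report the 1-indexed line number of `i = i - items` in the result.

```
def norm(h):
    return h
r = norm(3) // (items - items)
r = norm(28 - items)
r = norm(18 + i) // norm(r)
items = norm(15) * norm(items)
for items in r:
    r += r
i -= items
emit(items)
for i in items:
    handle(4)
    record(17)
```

7

Transformed code:
r = 3 // (items - items)
r = 28 - items
r = (18 + i) // r
items = 15 * items
for items in r:
    r = r + r
i = i - items
emit(items)
for i in items:
    handle(4)
    record(17)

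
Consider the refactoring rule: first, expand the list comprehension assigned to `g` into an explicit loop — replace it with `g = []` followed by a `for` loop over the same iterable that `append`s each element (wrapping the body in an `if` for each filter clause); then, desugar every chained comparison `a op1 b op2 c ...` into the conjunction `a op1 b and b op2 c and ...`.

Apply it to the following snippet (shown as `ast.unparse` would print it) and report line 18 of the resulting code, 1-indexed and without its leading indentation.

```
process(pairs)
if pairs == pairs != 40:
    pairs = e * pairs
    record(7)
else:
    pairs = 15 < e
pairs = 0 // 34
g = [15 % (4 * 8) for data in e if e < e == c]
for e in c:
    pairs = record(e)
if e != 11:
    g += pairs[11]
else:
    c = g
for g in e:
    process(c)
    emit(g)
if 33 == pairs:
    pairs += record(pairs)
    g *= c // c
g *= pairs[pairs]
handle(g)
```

for g in e:

Transformed code:
process(pairs)
if pairs == pairs and pairs != 40:
    pairs = e * pairs
    record(7)
else:
    pairs = 15 < e
pairs = 0 // 34
g = []
for data in e:
    if e < e and e == c:
        g.append(15 % (4 * 8))
for e in c:
    pairs = record(e)
if e != 11:
    g += pairs[11]
else:
    c = g
for g in e:
    process(c)
    emit(g)
if 33 == pairs:
    pairs += record(pairs)
    g *= c // c
g *= pairs[pairs]
handle(g)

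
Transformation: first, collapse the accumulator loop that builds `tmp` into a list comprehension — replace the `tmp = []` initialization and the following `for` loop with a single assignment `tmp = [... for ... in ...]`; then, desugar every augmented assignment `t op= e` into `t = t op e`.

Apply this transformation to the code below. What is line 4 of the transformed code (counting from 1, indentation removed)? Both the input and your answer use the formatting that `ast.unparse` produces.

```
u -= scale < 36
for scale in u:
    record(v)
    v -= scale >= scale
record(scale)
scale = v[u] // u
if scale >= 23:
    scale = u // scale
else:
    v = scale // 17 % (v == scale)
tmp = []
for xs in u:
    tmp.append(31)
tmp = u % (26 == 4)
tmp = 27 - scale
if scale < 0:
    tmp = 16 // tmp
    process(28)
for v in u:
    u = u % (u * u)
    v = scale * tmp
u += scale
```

Transformed code:
u = u - (scale < 36)
for scale in u:
    record(v)
    v = v - (scale >= scale)
record(scale)
scale = v[u] // u
if scale >= 23:
    scale = u // scale
else:
    v = scale // 17 % (v == scale)
tmp = [31 for xs in u]
tmp = u % (26 == 4)
tmp = 27 - scale
if scale < 0:
    tmp = 16 // tmp
    process(28)
for v in u:
    u = u % (u * u)
    v = scale * tmp
u = u + scale

v = v - (scale >= scale)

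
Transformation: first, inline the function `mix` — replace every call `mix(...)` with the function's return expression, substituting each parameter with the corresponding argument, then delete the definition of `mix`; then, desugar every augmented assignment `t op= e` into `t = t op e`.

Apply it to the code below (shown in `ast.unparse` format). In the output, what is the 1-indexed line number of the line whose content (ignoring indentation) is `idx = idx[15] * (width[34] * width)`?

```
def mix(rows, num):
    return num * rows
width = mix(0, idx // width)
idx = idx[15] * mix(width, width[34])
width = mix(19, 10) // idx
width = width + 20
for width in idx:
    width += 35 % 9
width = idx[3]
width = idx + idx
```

Transformed code:
width = idx // width * 0
idx = idx[15] * (width[34] * width)
width = 10 * 19 // idx
width = width + 20
for width in idx:
    width = width + 35 % 9
width = idx[3]
width = idx + idx

2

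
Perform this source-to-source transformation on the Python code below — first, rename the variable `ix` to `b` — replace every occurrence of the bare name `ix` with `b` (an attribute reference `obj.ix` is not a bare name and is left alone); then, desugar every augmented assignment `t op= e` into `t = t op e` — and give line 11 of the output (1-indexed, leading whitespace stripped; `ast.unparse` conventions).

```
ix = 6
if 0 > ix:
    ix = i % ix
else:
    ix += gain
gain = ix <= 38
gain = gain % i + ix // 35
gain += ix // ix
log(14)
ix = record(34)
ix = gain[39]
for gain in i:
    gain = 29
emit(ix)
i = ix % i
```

b = gain[39]

Transformed code:
b = 6
if 0 > b:
    b = i % b
else:
    b = b + gain
gain = b <= 38
gain = gain % i + b // 35
gain = gain + b // b
log(14)
b = record(34)
b = gain[39]
for gain in i:
    gain = 29
emit(b)
i = b % i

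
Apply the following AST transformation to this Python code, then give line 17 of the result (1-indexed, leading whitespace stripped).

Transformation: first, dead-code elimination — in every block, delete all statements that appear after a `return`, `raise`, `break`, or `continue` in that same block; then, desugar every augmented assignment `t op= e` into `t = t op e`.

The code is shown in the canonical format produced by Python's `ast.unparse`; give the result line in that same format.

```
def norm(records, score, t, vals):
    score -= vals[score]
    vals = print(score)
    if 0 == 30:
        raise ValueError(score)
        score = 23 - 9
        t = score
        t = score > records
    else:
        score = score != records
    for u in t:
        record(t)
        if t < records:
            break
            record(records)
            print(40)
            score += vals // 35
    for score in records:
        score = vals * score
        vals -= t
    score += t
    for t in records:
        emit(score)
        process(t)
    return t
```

Transformed code:
def norm(records, score, t, vals):
    score = score - vals[score]
    vals = print(score)
    if 0 == 30:
        raise ValueError(score)
    else:
        score = score != records
    for u in t:
        record(t)
        if t < records:
            break
    for score in records:
        score = vals * score
        vals = vals - t
    score = score + t
    for t in records:
        emit(score)
        process(t)
    return t

emit(score)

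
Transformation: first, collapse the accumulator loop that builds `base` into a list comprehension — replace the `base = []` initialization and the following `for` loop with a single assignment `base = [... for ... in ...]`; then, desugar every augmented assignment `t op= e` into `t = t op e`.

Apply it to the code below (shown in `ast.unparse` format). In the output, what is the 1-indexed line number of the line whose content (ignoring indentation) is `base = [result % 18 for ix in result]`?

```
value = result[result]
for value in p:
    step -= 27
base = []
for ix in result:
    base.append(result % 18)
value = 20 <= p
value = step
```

4

Transformed code:
value = result[result]
for value in p:
    step = step - 27
base = [result % 18 for ix in result]
value = 20 <= p
value = step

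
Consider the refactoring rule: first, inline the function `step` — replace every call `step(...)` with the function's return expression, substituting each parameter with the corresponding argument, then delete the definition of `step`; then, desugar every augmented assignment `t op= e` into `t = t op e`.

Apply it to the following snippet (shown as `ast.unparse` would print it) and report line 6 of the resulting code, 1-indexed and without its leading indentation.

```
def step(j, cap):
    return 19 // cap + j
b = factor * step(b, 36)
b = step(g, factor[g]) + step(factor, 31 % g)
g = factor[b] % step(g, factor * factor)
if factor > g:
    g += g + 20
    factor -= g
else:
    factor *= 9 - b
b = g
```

Transformed code:
b = factor * (19 // 36 + b)
b = 19 // factor[g] + g + (19 // (31 % g) + factor)
g = factor[b] % (19 // (factor * factor) + g)
if factor > g:
    g = g + (g + 20)
    factor = factor - g
else:
    factor = factor * (9 - b)
b = g

factor = factor - g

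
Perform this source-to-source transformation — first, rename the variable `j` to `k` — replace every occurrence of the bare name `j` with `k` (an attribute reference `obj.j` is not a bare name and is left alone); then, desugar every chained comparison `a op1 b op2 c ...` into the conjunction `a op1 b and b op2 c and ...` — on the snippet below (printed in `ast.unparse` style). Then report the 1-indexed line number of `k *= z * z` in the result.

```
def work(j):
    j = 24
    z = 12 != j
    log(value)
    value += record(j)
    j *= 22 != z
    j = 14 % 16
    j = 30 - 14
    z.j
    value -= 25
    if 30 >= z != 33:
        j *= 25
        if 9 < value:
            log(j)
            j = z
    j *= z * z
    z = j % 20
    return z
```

16

Transformed code:
def work(k):
    k = 24
    z = 12 != k
    log(value)
    value += record(k)
    k *= 22 != z
    k = 14 % 16
    k = 30 - 14
    z.j
    value -= 25
    if 30 >= z and z != 33:
        k *= 25
        if 9 < value:
            log(k)
            k = z
    k *= z * z
    z = k % 20
    return z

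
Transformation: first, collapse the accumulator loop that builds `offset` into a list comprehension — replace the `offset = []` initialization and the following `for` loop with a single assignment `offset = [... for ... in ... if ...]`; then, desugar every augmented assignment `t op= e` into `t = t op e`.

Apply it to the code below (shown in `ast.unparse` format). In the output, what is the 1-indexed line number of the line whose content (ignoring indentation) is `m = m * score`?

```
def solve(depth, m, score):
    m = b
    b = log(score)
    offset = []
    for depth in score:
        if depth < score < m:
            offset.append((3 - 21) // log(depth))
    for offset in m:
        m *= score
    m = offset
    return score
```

6

Transformed code:
def solve(depth, m, score):
    m = b
    b = log(score)
    offset = [(3 - 21) // log(depth) for depth in score if depth < score < m]
    for offset in m:
        m = m * score
    m = offset
    return score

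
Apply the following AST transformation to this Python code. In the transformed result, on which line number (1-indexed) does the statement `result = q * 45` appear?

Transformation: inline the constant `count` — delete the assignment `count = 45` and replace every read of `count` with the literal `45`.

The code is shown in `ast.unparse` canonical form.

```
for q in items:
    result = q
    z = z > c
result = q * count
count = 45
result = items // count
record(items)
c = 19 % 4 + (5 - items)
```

Transformed code:
for q in items:
    result = q
    z = z > c
result = q * 45
result = items // 45
record(items)
c = 19 % 4 + (5 - items)

4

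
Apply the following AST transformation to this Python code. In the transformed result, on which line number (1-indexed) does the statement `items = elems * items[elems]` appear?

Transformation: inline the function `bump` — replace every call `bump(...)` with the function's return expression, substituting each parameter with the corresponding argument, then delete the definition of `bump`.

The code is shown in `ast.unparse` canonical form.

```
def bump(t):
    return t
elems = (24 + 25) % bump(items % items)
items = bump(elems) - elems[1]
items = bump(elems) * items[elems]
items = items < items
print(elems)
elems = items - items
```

Transformed code:
elems = (24 + 25) % (items % items)
items = elems - elems[1]
items = elems * items[elems]
items = items < items
print(elems)
elems = items - items

3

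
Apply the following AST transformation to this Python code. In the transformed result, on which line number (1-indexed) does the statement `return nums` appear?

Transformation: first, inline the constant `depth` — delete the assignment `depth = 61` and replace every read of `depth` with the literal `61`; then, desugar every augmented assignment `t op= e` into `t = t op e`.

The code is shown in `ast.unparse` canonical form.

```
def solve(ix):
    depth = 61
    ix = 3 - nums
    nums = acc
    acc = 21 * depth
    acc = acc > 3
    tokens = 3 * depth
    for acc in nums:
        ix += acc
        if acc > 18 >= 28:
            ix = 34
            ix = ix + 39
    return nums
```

12

Transformed code:
def solve(ix):
    ix = 3 - nums
    nums = acc
    acc = 21 * 61
    acc = acc > 3
    tokens = 3 * 61
    for acc in nums:
        ix = ix + acc
        if acc > 18 >= 28:
            ix = 34
            ix = ix + 39
    return nums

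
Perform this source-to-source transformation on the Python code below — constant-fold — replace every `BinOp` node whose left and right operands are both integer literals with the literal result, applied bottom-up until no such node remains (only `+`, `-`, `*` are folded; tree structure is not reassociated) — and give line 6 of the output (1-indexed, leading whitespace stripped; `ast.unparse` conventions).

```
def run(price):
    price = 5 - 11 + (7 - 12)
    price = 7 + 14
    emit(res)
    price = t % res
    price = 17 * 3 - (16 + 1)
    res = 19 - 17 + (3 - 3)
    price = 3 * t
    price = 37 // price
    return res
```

Transformed code:
def run(price):
    price = -11
    price = 21
    emit(res)
    price = t % res
    price = 34
    res = 2
    price = 3 * t
    price = 37 // price
    return res

price = 34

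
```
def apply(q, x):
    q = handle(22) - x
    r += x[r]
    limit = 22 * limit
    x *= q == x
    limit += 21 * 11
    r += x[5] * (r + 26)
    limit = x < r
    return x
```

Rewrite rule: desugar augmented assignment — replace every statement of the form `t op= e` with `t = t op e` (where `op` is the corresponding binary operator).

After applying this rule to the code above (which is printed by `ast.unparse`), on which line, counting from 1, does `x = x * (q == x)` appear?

5

Transformed code:
def apply(q, x):
    q = handle(22) - x
    r = r + x[r]
    limit = 22 * limit
    x = x * (q == x)
    limit = limit + 21 * 11
    r = r + x[5] * (r + 26)
    limit = x < r
    return x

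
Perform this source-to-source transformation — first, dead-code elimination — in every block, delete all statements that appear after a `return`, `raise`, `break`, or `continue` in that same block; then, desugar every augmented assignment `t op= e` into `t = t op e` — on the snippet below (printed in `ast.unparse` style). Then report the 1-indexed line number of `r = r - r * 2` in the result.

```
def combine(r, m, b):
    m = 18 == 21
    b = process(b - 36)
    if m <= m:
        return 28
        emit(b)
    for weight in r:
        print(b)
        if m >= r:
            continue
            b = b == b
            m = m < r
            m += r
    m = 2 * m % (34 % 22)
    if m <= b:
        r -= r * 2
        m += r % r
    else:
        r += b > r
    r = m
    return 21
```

Transformed code:
def combine(r, m, b):
    m = 18 == 21
    b = process(b - 36)
    if m <= m:
        return 28
    for weight in r:
        print(b)
        if m >= r:
            continue
    m = 2 * m % (34 % 22)
    if m <= b:
        r = r - r * 2
        m = m + r % r
    else:
        r = r + (b > r)
    r = m
    return 21

12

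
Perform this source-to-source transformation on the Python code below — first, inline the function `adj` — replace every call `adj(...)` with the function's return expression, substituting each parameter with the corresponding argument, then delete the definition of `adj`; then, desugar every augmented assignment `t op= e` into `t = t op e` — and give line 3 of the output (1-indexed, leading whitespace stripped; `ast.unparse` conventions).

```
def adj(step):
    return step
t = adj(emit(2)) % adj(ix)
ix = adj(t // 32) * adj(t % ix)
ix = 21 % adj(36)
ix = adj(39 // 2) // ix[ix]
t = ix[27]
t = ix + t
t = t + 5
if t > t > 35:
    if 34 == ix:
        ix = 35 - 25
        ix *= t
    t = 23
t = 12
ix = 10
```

Transformed code:
t = emit(2) % ix
ix = t // 32 * (t % ix)
ix = 21 % 36
ix = 39 // 2 // ix[ix]
t = ix[27]
t = ix + t
t = t + 5
if t > t > 35:
    if 34 == ix:
        ix = 35 - 25
        ix = ix * t
    t = 23
t = 12
ix = 10

ix = 21 % 36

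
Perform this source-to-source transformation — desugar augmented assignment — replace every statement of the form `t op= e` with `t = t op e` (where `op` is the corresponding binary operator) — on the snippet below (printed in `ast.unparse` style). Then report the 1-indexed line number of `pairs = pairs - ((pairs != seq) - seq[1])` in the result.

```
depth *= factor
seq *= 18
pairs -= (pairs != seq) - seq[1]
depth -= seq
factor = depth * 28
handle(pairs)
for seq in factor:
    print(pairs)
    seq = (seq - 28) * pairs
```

Transformed code:
depth = depth * factor
seq = seq * 18
pairs = pairs - ((pairs != seq) - seq[1])
depth = depth - seq
factor = depth * 28
handle(pairs)
for seq in factor:
    print(pairs)
    seq = (seq - 28) * pairs

3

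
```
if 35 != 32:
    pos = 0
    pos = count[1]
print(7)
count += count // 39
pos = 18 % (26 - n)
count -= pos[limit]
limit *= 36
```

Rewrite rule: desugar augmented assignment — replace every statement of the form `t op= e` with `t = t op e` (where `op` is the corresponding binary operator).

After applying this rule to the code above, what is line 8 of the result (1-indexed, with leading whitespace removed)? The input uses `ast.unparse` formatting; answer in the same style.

limit = limit * 36

Transformed code:
if 35 != 32:
    pos = 0
    pos = count[1]
print(7)
count = count + count // 39
pos = 18 % (26 - n)
count = count - pos[limit]
limit = limit * 36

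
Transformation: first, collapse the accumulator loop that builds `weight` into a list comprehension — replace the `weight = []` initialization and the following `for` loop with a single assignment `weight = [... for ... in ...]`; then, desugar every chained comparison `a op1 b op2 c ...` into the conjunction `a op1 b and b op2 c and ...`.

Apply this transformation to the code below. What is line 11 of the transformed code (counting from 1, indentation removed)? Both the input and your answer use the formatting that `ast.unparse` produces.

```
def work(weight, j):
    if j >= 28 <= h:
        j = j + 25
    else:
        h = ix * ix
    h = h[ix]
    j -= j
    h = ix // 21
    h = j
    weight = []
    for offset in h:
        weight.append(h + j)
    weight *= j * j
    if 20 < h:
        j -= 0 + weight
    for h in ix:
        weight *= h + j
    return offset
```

weight *= j * j

Transformed code:
def work(weight, j):
    if j >= 28 and 28 <= h:
        j = j + 25
    else:
        h = ix * ix
    h = h[ix]
    j -= j
    h = ix // 21
    h = j
    weight = [h + j for offset in h]
    weight *= j * j
    if 20 < h:
        j -= 0 + weight
    for h in ix:
        weight *= h + j
    return offset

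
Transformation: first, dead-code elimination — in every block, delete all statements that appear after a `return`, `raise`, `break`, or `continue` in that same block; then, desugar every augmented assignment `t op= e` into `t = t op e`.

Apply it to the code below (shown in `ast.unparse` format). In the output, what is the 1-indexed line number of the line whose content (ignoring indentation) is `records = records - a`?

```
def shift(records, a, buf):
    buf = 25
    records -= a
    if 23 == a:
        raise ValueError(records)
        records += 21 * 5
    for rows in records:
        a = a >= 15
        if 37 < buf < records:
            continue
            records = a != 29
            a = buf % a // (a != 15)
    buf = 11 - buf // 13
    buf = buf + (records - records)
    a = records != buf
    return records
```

3

Transformed code:
def shift(records, a, buf):
    buf = 25
    records = records - a
    if 23 == a:
        raise ValueError(records)
    for rows in records:
        a = a >= 15
        if 37 < buf < records:
            continue
    buf = 11 - buf // 13
    buf = buf + (records - records)
    a = records != buf
    return records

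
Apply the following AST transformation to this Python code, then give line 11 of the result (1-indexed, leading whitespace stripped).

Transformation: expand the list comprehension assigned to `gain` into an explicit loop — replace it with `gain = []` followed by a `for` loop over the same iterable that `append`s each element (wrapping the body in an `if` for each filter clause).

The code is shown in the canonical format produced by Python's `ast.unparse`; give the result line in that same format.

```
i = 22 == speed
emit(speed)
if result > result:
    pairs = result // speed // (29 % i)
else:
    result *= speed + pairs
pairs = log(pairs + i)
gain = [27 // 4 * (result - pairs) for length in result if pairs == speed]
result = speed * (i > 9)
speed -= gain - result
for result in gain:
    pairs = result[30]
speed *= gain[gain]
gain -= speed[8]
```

Transformed code:
i = 22 == speed
emit(speed)
if result > result:
    pairs = result // speed // (29 % i)
else:
    result *= speed + pairs
pairs = log(pairs + i)
gain = []
for length in result:
    if pairs == speed:
        gain.append(27 // 4 * (result - pairs))
result = speed * (i > 9)
speed -= gain - result
for result in gain:
    pairs = result[30]
speed *= gain[gain]
gain -= speed[8]

gain.append(27 // 4 * (result - pairs))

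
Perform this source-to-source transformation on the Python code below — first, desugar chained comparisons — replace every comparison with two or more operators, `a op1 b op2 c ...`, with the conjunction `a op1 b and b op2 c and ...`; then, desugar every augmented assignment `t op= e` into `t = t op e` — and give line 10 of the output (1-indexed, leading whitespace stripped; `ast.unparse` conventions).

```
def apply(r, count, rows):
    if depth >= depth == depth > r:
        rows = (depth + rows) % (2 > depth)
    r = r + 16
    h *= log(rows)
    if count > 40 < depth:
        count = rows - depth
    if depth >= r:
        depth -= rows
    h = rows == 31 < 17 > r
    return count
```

h = rows == 31 and 31 < 17 and (17 > r)

Transformed code:
def apply(r, count, rows):
    if depth >= depth and depth == depth and (depth > r):
        rows = (depth + rows) % (2 > depth)
    r = r + 16
    h = h * log(rows)
    if count > 40 and 40 < depth:
        count = rows - depth
    if depth >= r:
        depth = depth - rows
    h = rows == 31 and 31 < 17 and (17 > r)
    return count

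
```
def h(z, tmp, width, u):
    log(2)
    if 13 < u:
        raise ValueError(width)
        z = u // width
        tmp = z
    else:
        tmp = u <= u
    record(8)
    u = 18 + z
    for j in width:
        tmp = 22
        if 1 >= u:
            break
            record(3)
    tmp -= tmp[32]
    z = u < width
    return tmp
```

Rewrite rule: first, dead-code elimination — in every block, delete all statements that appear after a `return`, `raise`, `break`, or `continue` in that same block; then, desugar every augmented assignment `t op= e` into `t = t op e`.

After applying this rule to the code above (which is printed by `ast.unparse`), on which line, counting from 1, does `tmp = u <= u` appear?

Transformed code:
def h(z, tmp, width, u):
    log(2)
    if 13 < u:
        raise ValueError(width)
    else:
        tmp = u <= u
    record(8)
    u = 18 + z
    for j in width:
        tmp = 22
        if 1 >= u:
            break
    tmp = tmp - tmp[32]
    z = u < width
    return tmp

6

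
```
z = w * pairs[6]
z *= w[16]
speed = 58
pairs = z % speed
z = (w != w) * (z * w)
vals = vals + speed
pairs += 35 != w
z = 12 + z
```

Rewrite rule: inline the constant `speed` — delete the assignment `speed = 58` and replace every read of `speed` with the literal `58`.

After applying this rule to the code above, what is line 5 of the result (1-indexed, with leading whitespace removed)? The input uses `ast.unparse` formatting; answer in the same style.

Transformed code:
z = w * pairs[6]
z *= w[16]
pairs = z % 58
z = (w != w) * (z * w)
vals = vals + 58
pairs += 35 != w
z = 12 + z

vals = vals + 58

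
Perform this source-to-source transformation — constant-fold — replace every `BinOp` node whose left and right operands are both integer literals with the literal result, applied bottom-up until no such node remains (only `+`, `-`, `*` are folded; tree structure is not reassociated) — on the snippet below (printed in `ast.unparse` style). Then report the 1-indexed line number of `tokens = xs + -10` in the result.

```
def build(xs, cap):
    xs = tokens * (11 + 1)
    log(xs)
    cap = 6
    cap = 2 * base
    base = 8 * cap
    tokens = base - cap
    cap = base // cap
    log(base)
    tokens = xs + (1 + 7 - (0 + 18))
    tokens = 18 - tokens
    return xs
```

Transformed code:
def build(xs, cap):
    xs = tokens * 12
    log(xs)
    cap = 6
    cap = 2 * base
    base = 8 * cap
    tokens = base - cap
    cap = base // cap
    log(base)
    tokens = xs + -10
    tokens = 18 - tokens
    return xs

10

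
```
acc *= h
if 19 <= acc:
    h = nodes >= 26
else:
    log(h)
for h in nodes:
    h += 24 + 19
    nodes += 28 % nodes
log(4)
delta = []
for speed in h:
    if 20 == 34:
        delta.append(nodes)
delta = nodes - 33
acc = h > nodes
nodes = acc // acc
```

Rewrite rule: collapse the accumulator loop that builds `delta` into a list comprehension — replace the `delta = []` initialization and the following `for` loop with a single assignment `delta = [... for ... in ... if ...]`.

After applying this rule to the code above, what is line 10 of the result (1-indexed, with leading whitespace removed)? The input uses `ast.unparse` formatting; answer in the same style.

delta = [nodes for speed in h if 20 == 34]

Transformed code:
acc *= h
if 19 <= acc:
    h = nodes >= 26
else:
    log(h)
for h in nodes:
    h += 24 + 19
    nodes += 28 % nodes
log(4)
delta = [nodes for speed in h if 20 == 34]
delta = nodes - 33
acc = h > nodes
nodes = acc // acc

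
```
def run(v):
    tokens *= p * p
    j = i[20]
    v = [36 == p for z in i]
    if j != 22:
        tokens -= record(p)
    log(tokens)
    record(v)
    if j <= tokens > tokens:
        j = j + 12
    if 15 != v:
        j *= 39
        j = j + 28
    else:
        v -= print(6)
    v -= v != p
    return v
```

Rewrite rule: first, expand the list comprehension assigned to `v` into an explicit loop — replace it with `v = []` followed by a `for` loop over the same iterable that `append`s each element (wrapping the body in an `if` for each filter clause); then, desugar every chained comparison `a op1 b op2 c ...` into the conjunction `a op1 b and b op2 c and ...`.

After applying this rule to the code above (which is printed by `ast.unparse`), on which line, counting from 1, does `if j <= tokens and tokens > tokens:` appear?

Transformed code:
def run(v):
    tokens *= p * p
    j = i[20]
    v = []
    for z in i:
        v.append(36 == p)
    if j != 22:
        tokens -= record(p)
    log(tokens)
    record(v)
    if j <= tokens and tokens > tokens:
        j = j + 12
    if 15 != v:
        j *= 39
        j = j + 28
    else:
        v -= print(6)
    v -= v != p
    return v

11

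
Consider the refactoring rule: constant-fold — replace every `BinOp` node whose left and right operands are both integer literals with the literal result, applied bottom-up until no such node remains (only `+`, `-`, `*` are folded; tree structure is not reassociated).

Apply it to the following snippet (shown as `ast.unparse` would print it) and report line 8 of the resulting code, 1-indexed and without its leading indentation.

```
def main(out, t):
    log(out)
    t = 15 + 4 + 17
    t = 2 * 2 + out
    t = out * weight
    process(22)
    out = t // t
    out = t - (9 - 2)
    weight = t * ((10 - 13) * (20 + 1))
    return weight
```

Transformed code:
def main(out, t):
    log(out)
    t = 36
    t = 4 + out
    t = out * weight
    process(22)
    out = t // t
    out = t - 7
    weight = t * -63
    return weight

out = t - 7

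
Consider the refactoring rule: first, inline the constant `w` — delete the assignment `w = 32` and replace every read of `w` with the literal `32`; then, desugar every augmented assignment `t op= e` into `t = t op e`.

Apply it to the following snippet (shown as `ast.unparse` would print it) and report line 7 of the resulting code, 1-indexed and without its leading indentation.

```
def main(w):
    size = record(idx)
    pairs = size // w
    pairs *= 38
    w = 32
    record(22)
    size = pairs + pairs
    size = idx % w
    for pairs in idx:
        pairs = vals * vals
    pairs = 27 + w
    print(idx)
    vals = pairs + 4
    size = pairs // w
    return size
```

Transformed code:
def main(w):
    size = record(idx)
    pairs = size // 32
    pairs = pairs * 38
    record(22)
    size = pairs + pairs
    size = idx % 32
    for pairs in idx:
        pairs = vals * vals
    pairs = 27 + 32
    print(idx)
    vals = pairs + 4
    size = pairs // 32
    return size

size = idx % 32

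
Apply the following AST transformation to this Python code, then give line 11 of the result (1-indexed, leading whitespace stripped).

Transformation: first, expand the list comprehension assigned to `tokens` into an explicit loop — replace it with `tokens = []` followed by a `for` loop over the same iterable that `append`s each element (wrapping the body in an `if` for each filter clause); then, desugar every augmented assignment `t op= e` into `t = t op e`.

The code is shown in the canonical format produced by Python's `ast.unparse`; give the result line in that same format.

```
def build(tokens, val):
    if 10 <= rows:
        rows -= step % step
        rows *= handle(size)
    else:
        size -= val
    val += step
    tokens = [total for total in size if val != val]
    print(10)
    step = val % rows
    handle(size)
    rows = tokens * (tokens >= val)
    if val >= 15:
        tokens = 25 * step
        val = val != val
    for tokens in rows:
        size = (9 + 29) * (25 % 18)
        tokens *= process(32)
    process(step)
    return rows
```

Transformed code:
def build(tokens, val):
    if 10 <= rows:
        rows = rows - step % step
        rows = rows * handle(size)
    else:
        size = size - val
    val = val + step
    tokens = []
    for total in size:
        if val != val:
            tokens.append(total)
    print(10)
    step = val % rows
    handle(size)
    rows = tokens * (tokens >= val)
    if val >= 15:
        tokens = 25 * step
        val = val != val
    for tokens in rows:
        size = (9 + 29) * (25 % 18)
        tokens = tokens * process(32)
    process(step)
    return rows

tokens.append(total)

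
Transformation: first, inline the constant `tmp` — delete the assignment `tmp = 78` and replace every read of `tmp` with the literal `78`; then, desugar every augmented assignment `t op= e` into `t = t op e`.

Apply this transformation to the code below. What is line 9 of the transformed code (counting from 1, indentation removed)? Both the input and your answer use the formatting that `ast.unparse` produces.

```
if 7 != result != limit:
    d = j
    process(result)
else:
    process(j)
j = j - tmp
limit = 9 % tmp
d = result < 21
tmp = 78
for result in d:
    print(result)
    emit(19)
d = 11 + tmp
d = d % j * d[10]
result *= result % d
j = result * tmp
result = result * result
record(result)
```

Transformed code:
if 7 != result != limit:
    d = j
    process(result)
else:
    process(j)
j = j - 78
limit = 9 % 78
d = result < 21
for result in d:
    print(result)
    emit(19)
d = 11 + 78
d = d % j * d[10]
result = result * (result % d)
j = result * 78
result = result * result
record(result)

for result in d:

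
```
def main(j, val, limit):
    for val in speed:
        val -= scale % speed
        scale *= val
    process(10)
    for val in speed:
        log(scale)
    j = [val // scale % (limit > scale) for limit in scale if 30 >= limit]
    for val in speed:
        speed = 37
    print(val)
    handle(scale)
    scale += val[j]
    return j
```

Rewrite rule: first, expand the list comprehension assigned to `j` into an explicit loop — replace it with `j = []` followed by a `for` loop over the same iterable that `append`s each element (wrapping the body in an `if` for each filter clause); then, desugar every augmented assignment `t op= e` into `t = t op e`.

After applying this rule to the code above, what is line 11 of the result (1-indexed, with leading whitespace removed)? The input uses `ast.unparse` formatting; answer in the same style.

Transformed code:
def main(j, val, limit):
    for val in speed:
        val = val - scale % speed
        scale = scale * val
    process(10)
    for val in speed:
        log(scale)
    j = []
    for limit in scale:
        if 30 >= limit:
            j.append(val // scale % (limit > scale))
    for val in speed:
        speed = 37
    print(val)
    handle(scale)
    scale = scale + val[j]
    return j

j.append(val // scale % (limit > scale))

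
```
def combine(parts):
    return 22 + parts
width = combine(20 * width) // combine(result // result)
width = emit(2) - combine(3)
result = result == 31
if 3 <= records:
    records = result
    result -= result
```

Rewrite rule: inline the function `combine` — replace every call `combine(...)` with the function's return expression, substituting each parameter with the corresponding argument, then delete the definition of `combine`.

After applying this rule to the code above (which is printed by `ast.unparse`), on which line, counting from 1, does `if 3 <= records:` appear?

Transformed code:
width = (22 + 20 * width) // (22 + result // result)
width = emit(2) - (22 + 3)
result = result == 31
if 3 <= records:
    records = result
    result -= result

4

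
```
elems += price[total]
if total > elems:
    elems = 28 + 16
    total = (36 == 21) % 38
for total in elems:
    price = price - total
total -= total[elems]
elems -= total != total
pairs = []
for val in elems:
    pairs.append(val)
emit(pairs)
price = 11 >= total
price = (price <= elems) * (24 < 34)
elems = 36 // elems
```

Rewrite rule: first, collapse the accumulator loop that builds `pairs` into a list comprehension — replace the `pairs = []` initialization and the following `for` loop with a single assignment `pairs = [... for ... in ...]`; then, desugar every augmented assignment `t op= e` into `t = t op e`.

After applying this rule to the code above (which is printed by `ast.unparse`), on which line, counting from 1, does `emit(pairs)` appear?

Transformed code:
elems = elems + price[total]
if total > elems:
    elems = 28 + 16
    total = (36 == 21) % 38
for total in elems:
    price = price - total
total = total - total[elems]
elems = elems - (total != total)
pairs = [val for val in elems]
emit(pairs)
price = 11 >= total
price = (price <= elems) * (24 < 34)
elems = 36 // elems

10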